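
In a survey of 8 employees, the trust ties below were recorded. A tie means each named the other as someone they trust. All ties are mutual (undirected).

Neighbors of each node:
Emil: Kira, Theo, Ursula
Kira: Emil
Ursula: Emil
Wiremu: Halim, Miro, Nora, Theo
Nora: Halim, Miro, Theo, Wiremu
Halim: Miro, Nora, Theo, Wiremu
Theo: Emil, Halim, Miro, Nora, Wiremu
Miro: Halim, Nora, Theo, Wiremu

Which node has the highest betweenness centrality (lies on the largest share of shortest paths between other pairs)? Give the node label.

Theo

Unnormalized betweenness of each node: Emil:11, Halim:0, Kira:0, Miro:0, Nora:0, Theo:12, Ursula:0, Wiremu:0.
Theo has the largest value, 12, making it the main broker — the node through which the most shortest paths run.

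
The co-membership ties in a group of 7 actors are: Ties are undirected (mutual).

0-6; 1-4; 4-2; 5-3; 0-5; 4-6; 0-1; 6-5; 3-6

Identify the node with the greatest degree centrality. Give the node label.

Degrees — 0:3, 1:2, 2:1, 3:2, 4:3, 5:3, 6:4.
The maximum is 4, attained only by 6.

6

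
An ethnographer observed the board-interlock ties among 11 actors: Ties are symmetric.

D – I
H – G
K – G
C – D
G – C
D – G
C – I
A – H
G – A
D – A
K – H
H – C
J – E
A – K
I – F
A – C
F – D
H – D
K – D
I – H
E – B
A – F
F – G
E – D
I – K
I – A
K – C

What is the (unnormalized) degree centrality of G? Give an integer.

G is directly tied to A, C, D, F, H, and K. That is 6 neighbors, so the degree of G is 6.

6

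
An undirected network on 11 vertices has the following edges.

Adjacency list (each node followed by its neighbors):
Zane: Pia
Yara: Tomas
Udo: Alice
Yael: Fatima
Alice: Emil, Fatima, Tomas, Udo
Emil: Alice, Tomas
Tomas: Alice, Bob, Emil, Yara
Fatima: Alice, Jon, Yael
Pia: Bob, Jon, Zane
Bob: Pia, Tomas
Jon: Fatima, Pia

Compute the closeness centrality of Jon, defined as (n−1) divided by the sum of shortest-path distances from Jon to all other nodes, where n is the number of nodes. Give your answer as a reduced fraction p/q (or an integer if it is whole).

Distances from Jon: Alice:2, Bob:2, Emil:3, Fatima:1, Pia:1, Tomas:3, Udo:3, Yael:2, Yara:4, Zane:2. Sum = 23.
n = 11, so closeness = 10/23.

10/23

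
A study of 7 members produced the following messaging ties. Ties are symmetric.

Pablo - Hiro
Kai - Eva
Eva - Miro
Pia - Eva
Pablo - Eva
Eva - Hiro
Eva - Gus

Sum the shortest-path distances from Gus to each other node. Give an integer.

11

Distances from Gus: Eva:1, Hiro:2, Kai:2, Miro:2, Pablo:2, Pia:2.
Sum = 1 + 2 + 2 + 2 + 2 + 2 = 11.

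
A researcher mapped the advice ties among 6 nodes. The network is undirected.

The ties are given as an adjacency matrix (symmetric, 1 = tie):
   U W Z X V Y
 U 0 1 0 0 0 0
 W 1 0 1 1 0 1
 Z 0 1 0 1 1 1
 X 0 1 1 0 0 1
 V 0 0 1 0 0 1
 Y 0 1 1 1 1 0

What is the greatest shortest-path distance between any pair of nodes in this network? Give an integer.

3

Eccentricity of each node (its greatest distance to any other): U:3, V:3, W:2, X:2, Y:2, Z:2.
The maximum eccentricity is 3, realized for instance by the pair U–V via U – W – Z – V. So the diameter is 3.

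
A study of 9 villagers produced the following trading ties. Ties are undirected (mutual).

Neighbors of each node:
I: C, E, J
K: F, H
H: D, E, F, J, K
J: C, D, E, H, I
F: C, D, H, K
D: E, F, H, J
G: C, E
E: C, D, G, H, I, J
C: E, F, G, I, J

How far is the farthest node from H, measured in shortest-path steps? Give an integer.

Distances from H: C:2, D:1, E:1, F:1, G:2, I:2, J:1, K:1.
The largest is 2 (to G, C, and I), so the eccentricity of H is 2.

2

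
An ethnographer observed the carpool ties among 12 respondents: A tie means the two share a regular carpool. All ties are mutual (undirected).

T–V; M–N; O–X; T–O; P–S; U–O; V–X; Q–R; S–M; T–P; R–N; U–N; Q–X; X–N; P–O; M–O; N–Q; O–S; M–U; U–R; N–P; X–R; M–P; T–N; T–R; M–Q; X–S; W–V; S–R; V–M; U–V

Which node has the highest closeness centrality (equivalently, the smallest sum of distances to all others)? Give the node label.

M

Farness (sum of distances to all others) for each node — M:15, N:16, O:17, P:18, Q:19, R:17, S:18, T:17, U:17, V:17, W:27, X:16.
The smallest farness is 15, for M, so M has the highest closeness.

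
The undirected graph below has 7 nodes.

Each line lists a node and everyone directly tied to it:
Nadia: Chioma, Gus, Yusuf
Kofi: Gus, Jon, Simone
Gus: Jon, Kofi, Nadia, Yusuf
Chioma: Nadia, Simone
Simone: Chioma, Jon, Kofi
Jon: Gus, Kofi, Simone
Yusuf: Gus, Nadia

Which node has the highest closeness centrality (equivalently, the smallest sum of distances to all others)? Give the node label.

Farness (sum of distances to all others) for each node — Chioma:10, Gus:8, Jon:9, Kofi:9, Nadia:9, Simone:10, Yusuf:11.
The smallest farness is 8, for Gus, so Gus has the highest closeness.

Gus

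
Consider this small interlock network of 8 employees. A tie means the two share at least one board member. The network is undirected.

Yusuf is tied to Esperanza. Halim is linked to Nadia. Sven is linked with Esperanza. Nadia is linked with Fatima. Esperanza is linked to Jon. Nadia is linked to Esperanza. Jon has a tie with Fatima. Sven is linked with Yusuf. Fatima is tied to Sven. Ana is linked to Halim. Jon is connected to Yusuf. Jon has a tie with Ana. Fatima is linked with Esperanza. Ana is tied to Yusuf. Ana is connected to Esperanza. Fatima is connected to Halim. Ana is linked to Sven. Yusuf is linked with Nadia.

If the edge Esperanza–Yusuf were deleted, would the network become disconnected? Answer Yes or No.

No

Even without that edge, Esperanza still reaches Yusuf via Esperanza – Ana – Yusuf, so the network stays connected. Not a bridge.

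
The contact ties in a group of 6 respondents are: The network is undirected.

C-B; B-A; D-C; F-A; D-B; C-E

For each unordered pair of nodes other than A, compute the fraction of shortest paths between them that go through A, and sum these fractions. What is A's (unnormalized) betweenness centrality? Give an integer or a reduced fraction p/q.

Pairs whose geodesics pass through A — F–C: 1; F–B: 1; F–D: 1; F–E: 1.
All other pairs contribute 0.
Summing the contributions gives betweenness(A) = 4.

4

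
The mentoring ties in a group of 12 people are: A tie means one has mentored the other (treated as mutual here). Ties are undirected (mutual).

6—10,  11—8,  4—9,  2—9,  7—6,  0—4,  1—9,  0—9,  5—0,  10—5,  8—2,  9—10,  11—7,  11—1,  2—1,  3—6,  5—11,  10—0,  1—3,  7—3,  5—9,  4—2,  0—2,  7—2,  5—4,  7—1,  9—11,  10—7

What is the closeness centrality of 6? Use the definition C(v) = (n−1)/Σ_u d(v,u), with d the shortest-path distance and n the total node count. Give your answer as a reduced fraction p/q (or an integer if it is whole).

11/21

Distances from 6: 0:2, 1:2, 2:2, 3:1, 4:3, 5:2, 7:1, 8:3, 9:2, 10:1, 11:2. Sum = 21.
n = 12, so closeness = 11/21.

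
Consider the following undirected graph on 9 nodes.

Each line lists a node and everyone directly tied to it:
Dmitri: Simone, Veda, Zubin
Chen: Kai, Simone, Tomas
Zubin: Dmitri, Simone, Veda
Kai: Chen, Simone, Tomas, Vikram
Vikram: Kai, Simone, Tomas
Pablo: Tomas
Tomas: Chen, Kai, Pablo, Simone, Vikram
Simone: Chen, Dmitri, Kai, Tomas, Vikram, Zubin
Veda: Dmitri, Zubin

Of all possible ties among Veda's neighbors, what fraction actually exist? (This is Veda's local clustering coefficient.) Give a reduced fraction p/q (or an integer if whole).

1

Veda's neighbors: Dmitri and Zubin (k = 2).
Possible neighbor pairs: C(2,2) = 1. Edges among them: Dmitri–Zubin → e = 1.
Clustering(Veda) = 1/1.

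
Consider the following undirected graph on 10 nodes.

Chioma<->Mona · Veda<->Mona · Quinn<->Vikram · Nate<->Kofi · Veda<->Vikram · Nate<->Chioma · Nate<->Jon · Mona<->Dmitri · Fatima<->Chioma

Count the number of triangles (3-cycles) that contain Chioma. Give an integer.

0

Chioma's neighbors are Fatima, Mona, and Nate, but none of them are tied to each other, so no triangle contains Chioma.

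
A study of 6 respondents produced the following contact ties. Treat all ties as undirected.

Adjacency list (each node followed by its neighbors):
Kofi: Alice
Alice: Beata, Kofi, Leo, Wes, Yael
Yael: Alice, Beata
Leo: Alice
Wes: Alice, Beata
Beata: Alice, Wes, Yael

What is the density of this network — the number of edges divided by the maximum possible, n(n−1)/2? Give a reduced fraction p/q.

There are 7 edges and 6 nodes, so the maximum possible is C(6,2) = 15.
Density = 7/15.

7/15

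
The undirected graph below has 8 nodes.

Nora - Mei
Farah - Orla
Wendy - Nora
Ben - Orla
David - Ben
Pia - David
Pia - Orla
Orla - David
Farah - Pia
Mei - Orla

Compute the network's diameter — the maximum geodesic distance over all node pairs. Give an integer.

Eccentricity of each node (its greatest distance to any other): Ben:4, David:4, Farah:4, Mei:2, Nora:3, Orla:3, Pia:4, Wendy:4.
The maximum eccentricity is 4, realized for instance by the pair Ben–Wendy via Ben – Orla – Mei – Nora – Wendy. So the diameter is 4.

4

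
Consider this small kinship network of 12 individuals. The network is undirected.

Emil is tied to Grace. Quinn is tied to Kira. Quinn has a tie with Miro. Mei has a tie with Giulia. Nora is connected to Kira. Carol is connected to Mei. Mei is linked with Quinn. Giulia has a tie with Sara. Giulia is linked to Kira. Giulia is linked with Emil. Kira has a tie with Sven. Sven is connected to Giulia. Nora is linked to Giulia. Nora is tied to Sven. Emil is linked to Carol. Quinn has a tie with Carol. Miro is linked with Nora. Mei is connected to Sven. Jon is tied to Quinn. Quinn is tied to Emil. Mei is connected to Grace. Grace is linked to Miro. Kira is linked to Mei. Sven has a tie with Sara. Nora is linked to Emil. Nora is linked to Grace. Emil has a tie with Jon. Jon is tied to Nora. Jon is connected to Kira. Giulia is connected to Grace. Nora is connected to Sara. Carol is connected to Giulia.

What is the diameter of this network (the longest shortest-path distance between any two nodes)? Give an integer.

Eccentricity of each node (its greatest distance to any other): Carol:2, Emil:2, Giulia:2, Grace:2, Jon:2, Kira:2, Mei:2, Miro:2, Nora:2, Quinn:3, Sara:3, Sven:2.
The maximum eccentricity is 3, realized for instance by the pair Quinn–Sara via Quinn – Carol – Giulia – Sara. So the diameter is 3.

3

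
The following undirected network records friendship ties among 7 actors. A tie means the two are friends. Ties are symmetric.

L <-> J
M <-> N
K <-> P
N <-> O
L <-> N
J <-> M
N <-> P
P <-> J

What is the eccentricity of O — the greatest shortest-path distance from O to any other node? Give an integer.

3

Distances from O: J:3, K:3, L:2, M:2, N:1, P:2.
The largest is 3 (to J and K), so the eccentricity of O is 3.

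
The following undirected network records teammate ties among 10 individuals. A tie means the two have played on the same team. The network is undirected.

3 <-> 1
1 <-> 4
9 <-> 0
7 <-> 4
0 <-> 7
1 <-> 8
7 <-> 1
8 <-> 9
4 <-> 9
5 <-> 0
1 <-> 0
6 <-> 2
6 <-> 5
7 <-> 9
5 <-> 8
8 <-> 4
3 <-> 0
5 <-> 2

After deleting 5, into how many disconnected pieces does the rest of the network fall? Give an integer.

2

Without 5, the remaining ties split the others into: {2, 6}; {0, 1, 3, 4, 7, 8, 9}.
That's 2 separate components.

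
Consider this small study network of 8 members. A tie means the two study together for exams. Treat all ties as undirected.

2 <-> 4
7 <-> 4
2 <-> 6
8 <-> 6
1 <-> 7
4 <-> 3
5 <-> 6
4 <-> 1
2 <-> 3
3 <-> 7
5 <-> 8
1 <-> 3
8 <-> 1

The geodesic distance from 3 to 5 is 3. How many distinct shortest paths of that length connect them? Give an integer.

The shortest distance is 3. The length-3 paths are: 3–2–6–5; 3–1–8–5.
That gives 2 distinct shortest paths.

2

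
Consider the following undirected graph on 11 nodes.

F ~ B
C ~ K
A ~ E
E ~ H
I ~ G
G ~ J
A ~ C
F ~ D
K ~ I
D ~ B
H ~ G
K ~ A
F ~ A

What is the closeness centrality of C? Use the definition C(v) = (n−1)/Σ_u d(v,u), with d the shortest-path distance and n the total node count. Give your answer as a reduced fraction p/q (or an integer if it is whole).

5/12

Distances from C: A:1, B:3, D:3, E:2, F:2, G:3, H:3, I:2, J:4, K:1. Sum = 24.
n = 11, so closeness = 10/24 = 5/12.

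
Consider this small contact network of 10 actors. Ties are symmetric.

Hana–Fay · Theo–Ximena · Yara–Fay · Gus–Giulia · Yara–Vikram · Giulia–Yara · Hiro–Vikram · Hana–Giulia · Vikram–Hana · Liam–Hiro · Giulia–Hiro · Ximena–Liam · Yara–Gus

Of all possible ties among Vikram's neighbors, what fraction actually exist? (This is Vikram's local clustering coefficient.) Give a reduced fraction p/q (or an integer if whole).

Vikram's neighbors: Hana, Hiro, and Yara (k = 3).
Possible neighbor pairs: C(3,2) = 3. Edges among them: none → e = 0.
Clustering(Vikram) = 0/3 = 0.

0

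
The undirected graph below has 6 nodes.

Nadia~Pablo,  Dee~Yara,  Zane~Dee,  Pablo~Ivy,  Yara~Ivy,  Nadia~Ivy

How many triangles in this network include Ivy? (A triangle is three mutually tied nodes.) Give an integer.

1

Ivy's neighbors: Nadia, Pablo, and Yara.
Neighbor pairs that are themselves tied: Ivy–Nadia–Pablo. Each forms one triangle with Ivy, for 1 in total.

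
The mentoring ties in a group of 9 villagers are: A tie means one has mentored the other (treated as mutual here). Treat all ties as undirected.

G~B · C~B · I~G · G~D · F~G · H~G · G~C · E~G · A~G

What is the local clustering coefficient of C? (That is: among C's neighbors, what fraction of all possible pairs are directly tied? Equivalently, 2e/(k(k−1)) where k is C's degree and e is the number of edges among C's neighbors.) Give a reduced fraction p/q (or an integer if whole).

1

C's neighbors: B and G (k = 2).
Possible neighbor pairs: C(2,2) = 1. Edges among them: B–G → e = 1.
Clustering(C) = 1/1.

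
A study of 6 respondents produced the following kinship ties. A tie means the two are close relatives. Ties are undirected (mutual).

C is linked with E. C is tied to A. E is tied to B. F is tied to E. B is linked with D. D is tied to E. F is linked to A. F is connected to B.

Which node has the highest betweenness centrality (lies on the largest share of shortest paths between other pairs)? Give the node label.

E

Unnormalized betweenness of each node: A:1/2, B:5/6, C:5/6, D:0, E:11/3, F:13/6.
E has the largest value, 11/3, making it the main broker — the node through which the most shortest paths run.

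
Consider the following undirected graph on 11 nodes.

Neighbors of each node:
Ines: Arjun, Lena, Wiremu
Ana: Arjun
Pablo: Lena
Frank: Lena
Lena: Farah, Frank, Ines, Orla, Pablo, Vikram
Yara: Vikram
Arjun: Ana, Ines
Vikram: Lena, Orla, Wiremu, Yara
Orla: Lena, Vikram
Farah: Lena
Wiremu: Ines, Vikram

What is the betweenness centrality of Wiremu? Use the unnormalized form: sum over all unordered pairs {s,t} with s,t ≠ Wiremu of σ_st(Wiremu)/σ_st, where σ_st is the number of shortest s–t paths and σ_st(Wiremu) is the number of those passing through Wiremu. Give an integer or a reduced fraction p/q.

3

Pairs whose geodesics pass through Wiremu — Arjun–Vikram: 1/2; Arjun–Yara: 1/2; Ana–Vikram: 1/2; Ana–Yara: 1/2; Ines–Vikram: 1/2; Ines–Yara: 1/2.
All other pairs contribute 0.
Summing the contributions gives betweenness(Wiremu) = 3.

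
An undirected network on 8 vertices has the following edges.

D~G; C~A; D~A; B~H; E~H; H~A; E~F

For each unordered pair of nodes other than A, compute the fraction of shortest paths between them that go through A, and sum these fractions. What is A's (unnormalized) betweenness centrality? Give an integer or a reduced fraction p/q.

Pairs whose geodesics pass through A — D–H: 1; D–F: 1; D–B: 1; D–E: 1; D–C: 1; H–G: 1; H–C: 1; F–G: 1; F–C: 1; B–G: 1; B–C: 1; G–E: 1; G–C: 1; E–C: 1.
All other pairs contribute 0.
Summing the contributions gives betweenness(A) = 14.

14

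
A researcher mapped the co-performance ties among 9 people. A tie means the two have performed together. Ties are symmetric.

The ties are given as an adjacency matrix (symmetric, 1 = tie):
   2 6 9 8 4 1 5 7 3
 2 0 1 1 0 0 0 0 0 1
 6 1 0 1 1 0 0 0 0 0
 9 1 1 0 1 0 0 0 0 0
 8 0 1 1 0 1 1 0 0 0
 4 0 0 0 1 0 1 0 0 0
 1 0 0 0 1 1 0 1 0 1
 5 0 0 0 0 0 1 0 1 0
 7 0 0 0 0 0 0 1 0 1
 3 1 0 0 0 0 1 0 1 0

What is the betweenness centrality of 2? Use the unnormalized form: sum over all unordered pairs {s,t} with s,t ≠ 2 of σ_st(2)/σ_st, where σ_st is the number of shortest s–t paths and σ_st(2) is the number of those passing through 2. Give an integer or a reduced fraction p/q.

Pairs whose geodesics pass through 2 — 6–7: 1; 6–3: 1; 9–7: 1; 9–3: 1.
All other pairs contribute 0.
Summing the contributions gives betweenness(2) = 4.

4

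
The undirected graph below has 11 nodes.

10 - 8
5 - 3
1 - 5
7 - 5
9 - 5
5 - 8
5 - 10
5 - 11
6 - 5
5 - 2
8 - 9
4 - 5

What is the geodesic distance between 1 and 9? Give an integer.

One shortest route is 1 – 5 – 9, which uses 2 edges, and 1 and 9 are not directly tied, so nothing shorter exists. So d(1,9) = 2.

2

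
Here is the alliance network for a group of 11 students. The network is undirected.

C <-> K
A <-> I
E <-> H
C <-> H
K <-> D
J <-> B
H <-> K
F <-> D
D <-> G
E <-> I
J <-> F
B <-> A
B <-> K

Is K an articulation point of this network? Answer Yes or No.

Even without K, every remaining node can still reach every other (the residual graph is connected), so K is not a cut vertex.

No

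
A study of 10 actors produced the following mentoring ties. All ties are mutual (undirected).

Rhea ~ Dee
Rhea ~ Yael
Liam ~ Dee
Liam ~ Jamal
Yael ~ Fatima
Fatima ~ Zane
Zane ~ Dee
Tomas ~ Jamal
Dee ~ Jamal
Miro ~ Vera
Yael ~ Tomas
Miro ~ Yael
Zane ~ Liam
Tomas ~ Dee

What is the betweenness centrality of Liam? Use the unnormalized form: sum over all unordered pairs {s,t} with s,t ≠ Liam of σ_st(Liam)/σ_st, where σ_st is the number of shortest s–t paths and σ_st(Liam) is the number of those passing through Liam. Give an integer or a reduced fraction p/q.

Pairs whose geodesics pass through Liam — Zane–Jamal: 1/2; Jamal–Fatima: 1/3.
All other pairs contribute 0.
Summing the contributions gives betweenness(Liam) = 5/6.

5/6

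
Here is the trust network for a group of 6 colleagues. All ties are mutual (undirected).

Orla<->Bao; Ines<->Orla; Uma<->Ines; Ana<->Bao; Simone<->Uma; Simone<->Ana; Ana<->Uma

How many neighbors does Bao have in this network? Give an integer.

Bao is directly tied to Ana and Orla. That is 2 neighbors, so the degree of Bao is 2.

2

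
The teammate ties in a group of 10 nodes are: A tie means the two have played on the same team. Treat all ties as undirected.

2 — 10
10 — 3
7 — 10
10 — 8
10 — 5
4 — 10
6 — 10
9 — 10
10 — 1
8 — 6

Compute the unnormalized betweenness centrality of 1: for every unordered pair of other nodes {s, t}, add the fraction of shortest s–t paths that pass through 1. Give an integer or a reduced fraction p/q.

0

No shortest path between any pair of other nodes passes through 1.
Summing the contributions gives betweenness(1) = 0.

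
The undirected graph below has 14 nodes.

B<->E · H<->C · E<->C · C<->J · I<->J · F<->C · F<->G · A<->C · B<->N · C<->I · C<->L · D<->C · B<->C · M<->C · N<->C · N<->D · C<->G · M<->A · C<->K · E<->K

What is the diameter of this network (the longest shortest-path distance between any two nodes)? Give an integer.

2

Eccentricity of each node (its greatest distance to any other): A:2, B:2, C:1, D:2, E:2, F:2, G:2, H:2, I:2, J:2, K:2, L:2, M:2, N:2.
The maximum eccentricity is 2, realized for instance by the pair E–N via E – C – N. So the diameter is 2.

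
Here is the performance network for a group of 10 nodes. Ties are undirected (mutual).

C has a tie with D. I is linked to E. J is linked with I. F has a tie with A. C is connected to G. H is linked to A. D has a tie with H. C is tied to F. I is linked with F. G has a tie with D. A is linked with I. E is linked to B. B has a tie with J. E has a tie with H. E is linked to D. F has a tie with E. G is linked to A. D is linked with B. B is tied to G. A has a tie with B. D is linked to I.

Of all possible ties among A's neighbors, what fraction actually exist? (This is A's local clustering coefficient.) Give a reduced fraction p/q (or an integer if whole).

1/5

A's neighbors: B, F, G, H, and I (k = 5).
Possible neighbor pairs: C(5,2) = 10. Edges among them: B–G, F–I → e = 2.
Clustering(A) = 2/10 = 1/5.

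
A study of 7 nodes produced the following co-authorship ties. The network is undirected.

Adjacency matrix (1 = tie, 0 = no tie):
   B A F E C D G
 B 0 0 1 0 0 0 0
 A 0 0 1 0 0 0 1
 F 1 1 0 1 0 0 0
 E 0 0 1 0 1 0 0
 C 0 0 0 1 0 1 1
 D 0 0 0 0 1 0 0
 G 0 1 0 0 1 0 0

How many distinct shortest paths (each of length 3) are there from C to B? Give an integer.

1

The shortest distance is 3, and the only length-3 path is C–E–F–B. So there is exactly 1 shortest path.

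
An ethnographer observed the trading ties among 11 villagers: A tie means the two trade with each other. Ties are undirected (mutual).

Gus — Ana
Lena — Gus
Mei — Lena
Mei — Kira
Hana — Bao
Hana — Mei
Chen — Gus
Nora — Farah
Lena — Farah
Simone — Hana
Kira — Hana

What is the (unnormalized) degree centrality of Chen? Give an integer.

Chen is directly tied to Gus. That is 1 neighbor, so the degree of Chen is 1.

1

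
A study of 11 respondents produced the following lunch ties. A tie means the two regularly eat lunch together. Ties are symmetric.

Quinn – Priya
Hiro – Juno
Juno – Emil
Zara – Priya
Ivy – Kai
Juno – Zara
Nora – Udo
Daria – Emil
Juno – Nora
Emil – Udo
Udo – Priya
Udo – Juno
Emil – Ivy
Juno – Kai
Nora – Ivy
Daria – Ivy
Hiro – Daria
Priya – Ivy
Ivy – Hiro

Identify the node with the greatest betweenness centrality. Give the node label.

Unnormalized betweenness of each node: Daria:1/3, Emil:29/12, Hiro:13/12, Ivy:13, Juno:59/6, Kai:1/4, Nora:7/12, Priya:67/6, Quinn:0, Udo:10/3, Zara:1.
Ivy has the largest value, 13, making it the main broker — the node through which the most shortest paths run.

Ivy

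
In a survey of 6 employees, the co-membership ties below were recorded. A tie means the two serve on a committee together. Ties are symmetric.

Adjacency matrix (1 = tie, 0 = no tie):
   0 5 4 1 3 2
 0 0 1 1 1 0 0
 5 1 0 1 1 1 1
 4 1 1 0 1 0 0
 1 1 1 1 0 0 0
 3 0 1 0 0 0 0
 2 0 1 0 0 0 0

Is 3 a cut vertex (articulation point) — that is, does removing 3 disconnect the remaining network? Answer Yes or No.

No

Even without 3, every remaining node can still reach every other (the residual graph is connected), so 3 is not a cut vertex.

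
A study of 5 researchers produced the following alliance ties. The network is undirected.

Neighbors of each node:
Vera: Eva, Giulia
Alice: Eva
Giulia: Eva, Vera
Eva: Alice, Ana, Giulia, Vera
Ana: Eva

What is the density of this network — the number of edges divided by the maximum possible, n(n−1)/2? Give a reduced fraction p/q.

1/2

There are 5 edges and 5 nodes, so the maximum possible is C(5,2) = 10.
Density = 5/10 = 1/2.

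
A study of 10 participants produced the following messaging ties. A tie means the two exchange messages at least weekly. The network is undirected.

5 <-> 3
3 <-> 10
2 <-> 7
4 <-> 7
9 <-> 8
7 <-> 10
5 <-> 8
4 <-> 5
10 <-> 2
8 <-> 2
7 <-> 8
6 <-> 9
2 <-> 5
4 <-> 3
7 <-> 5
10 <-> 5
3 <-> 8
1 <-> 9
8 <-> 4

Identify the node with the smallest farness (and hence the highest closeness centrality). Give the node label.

Farness (sum of distances to all others) for each node — 1:24, 2:16, 3:16, 4:16, 5:14, 6:24, 7:15, 8:12, 9:16, 10:19.
The smallest farness is 12, for 8, so 8 has the highest closeness.

8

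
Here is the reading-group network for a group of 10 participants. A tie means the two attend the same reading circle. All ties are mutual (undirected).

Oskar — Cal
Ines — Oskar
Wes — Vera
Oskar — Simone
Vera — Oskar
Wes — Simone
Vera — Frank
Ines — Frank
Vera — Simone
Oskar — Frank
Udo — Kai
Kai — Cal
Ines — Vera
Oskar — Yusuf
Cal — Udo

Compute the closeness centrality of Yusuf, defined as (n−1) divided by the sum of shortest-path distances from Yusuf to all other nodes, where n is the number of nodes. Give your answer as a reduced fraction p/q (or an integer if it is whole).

Distances from Yusuf: Cal:2, Frank:2, Ines:2, Kai:3, Oskar:1, Simone:2, Udo:3, Vera:2, Wes:3. Sum = 20.
n = 10, so closeness = 9/20.

9/20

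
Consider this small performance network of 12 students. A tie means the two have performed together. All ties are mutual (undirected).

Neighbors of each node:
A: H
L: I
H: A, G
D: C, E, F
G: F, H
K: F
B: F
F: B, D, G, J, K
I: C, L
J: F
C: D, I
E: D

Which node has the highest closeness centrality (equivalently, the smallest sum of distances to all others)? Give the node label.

F

Farness (sum of distances to all others) for each node — A:45, B:31, C:29, D:23, E:33, F:21, G:27, H:35, I:37, J:31, K:31, L:47.
The smallest farness is 21, for F, so F has the highest closeness.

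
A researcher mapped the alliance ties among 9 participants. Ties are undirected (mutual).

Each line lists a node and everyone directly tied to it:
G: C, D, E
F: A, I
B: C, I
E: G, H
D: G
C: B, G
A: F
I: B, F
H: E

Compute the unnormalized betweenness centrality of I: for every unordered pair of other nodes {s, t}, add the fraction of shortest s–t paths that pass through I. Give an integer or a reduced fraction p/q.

12

Pairs whose geodesics pass through I — E–A: 1; E–F: 1; H–A: 1; H–F: 1; D–A: 1; D–F: 1; G–A: 1; G–F: 1; A–C: 1; A–B: 1; C–F: 1; B–F: 1.
All other pairs contribute 0.
Summing the contributions gives betweenness(I) = 12.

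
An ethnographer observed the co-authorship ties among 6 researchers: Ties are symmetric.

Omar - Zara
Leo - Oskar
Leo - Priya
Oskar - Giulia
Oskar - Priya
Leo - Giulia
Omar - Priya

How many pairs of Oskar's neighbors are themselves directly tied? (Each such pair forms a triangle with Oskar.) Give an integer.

2

Oskar's neighbors: Giulia, Leo, and Priya.
Neighbor pairs that are themselves tied: Oskar–Giulia–Leo; Oskar–Leo–Priya. Each forms one triangle with Oskar, for 2 in total.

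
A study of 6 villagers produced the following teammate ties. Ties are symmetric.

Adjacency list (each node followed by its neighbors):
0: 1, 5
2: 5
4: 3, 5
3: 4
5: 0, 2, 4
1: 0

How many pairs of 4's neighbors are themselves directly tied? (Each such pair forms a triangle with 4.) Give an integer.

0

4's neighbors are 3 and 5, but none of them are tied to each other, so no triangle contains 4.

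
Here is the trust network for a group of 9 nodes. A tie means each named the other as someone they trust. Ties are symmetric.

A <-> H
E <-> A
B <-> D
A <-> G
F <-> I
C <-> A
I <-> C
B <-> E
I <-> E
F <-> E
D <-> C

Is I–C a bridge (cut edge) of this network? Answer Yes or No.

No

Even without that edge, I still reaches C via I – E – A – C, so the network stays connected. Not a bridge.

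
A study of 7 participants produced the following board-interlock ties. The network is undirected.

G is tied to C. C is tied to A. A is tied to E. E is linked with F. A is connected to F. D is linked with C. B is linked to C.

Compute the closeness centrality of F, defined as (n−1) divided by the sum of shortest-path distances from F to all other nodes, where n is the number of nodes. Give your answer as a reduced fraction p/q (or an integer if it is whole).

Distances from F: A:1, B:3, C:2, D:3, E:1, G:3. Sum = 13.
n = 7, so closeness = 6/13.

6/13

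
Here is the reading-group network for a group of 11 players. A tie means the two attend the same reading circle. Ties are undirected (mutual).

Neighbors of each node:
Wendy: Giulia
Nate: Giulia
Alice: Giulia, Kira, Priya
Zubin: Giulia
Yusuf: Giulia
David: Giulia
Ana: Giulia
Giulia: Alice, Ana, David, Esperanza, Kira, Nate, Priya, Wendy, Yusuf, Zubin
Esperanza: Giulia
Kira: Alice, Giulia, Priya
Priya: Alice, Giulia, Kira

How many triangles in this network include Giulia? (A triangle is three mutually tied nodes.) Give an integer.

Giulia's neighbors: Alice, Ana, David, Esperanza, Kira, Nate, Priya, Wendy, Yusuf, and Zubin.
Neighbor pairs that are themselves tied: Giulia–Alice–Kira; Giulia–Alice–Priya; Giulia–Kira–Priya. Each forms one triangle with Giulia, for 3 in total.

3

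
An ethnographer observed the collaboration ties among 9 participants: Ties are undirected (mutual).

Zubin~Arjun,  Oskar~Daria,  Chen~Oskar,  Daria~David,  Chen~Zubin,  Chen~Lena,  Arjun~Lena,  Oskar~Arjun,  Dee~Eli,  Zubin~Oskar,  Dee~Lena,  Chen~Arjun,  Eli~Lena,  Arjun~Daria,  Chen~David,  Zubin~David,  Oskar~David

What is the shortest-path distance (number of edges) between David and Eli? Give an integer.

One shortest route is David – Chen – Lena – Eli, which uses 3 edges, and at distance 2 from David we only reach {Arjun, Lena}, which does not include Eli. So d(David,Eli) = 3.

3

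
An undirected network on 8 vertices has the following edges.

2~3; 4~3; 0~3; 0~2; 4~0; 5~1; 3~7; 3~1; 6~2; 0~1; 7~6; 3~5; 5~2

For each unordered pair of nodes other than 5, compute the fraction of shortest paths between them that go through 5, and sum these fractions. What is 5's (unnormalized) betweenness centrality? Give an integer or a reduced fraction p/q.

7/12

Pairs whose geodesics pass through 5 — 2–1: 1/3; 1–6: 1/4.
All other pairs contribute 0.
Summing the contributions gives betweenness(5) = 7/12.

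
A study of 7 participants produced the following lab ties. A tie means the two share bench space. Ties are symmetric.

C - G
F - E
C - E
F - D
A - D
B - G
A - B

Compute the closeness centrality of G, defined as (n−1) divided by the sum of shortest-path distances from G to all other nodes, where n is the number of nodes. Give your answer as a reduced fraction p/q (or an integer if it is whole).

Distances from G: A:2, B:1, C:1, D:3, E:2, F:3. Sum = 12.
n = 7, so closeness = 6/12 = 1/2.

1/2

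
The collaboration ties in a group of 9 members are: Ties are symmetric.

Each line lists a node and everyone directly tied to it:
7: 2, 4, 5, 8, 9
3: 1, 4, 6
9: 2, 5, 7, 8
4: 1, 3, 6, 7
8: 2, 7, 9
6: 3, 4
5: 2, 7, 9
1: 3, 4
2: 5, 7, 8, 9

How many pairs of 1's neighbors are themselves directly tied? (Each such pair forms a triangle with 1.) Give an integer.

1's neighbors: 3 and 4.
Neighbor pairs that are themselves tied: 1–3–4. Each forms one triangle with 1, for 1 in total.

1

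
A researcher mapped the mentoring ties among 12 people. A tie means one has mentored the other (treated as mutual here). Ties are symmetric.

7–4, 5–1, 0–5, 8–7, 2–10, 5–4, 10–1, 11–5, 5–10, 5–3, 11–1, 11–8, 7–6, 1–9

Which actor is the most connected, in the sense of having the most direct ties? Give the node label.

5

Degrees — 0:1, 1:4, 2:1, 3:1, 4:2, 5:6, 6:1, 7:3, 8:2, 9:1, 10:3, 11:3.
The maximum is 6, attained only by 5.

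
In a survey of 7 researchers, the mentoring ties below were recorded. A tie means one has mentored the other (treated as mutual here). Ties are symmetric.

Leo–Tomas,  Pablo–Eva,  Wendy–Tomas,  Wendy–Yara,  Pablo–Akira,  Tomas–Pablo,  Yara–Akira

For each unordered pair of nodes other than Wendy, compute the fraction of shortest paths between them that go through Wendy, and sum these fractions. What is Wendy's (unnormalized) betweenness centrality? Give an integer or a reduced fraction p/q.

2

Pairs whose geodesics pass through Wendy — Yara–Leo: 1; Yara–Tomas: 1.
All other pairs contribute 0.
Summing the contributions gives betweenness(Wendy) = 2.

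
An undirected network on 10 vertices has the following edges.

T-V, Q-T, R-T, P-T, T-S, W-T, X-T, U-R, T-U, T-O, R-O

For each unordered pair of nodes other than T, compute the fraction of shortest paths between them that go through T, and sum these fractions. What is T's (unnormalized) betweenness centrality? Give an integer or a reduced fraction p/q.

67/2

Pairs whose geodesics pass through T — W–U: 1; W–P: 1; W–V: 1; W–Q: 1; W–O: 1; W–R: 1; W–S: 1; W–X: 1; U–P: 1; U–V: 1; U–Q: 1; U–O: 1/2; U–S: 1; U–X: 1 … (+20 more pairs).
All other pairs contribute 0.
Summing the contributions gives betweenness(T) = 67/2.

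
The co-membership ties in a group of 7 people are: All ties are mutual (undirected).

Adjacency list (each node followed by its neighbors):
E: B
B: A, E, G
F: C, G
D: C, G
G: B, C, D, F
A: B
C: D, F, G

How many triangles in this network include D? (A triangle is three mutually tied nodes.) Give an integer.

1

D's neighbors: C and G.
Neighbor pairs that are themselves tied: D–C–G. Each forms one triangle with D, for 1 in total.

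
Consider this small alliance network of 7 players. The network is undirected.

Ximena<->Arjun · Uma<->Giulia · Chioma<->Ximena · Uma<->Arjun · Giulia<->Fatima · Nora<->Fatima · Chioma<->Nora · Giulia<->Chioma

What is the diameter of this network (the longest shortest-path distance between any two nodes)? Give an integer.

Eccentricity of each node (its greatest distance to any other): Arjun:3, Chioma:2, Fatima:3, Giulia:2, Nora:3, Uma:3, Ximena:3.
The maximum eccentricity is 3, realized for instance by the pair Fatima–Ximena via Fatima – Nora – Chioma – Ximena. So the diameter is 3.

3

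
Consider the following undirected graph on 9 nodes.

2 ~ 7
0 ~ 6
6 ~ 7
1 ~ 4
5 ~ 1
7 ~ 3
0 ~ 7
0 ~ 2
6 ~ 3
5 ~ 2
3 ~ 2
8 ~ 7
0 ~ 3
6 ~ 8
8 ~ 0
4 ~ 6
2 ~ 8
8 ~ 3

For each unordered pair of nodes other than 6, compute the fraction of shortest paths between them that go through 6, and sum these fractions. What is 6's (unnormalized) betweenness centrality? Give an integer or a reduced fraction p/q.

Pairs whose geodesics pass through 6 — 1–8: 1/2; 1–0: 1/2; 1–7: 1/2; 1–3: 1/2; 4–8: 1; 4–0: 1; 4–2: 4/5; 4–7: 1; 4–3: 1.
All other pairs contribute 0.
Summing the contributions gives betweenness(6) = 34/5.

34/5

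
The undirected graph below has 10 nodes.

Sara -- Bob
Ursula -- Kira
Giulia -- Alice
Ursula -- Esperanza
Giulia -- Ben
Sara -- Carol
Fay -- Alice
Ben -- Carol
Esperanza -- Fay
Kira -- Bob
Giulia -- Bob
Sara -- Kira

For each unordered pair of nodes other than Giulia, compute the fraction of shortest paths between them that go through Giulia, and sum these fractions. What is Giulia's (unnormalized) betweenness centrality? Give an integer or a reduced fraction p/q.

23/2

Pairs whose geodesics pass through Giulia — Bob–Ben: 1; Bob–Alice: 1; Bob–Fay: 1; Sara–Alice: 1; Sara–Fay: 1/2; Carol–Alice: 1; Carol–Fay: 1; Ben–Alice: 1; Ben–Fay: 1; Ben–Esperanza: 1; Ben–Ursula: 1/2; Ben–Kira: 1/2; Alice–Kira: 1.
All other pairs contribute 0.
Summing the contributions gives betweenness(Giulia) = 23/2.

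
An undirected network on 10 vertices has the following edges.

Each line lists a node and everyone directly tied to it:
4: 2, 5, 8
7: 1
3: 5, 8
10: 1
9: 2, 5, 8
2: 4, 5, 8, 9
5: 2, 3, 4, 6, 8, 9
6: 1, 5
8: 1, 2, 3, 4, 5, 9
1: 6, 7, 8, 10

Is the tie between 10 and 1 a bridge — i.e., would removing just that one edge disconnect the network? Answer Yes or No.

Without the 10–1 edge there is no alternate route between 10 and 1, so the network disconnects. It is a bridge.

Yes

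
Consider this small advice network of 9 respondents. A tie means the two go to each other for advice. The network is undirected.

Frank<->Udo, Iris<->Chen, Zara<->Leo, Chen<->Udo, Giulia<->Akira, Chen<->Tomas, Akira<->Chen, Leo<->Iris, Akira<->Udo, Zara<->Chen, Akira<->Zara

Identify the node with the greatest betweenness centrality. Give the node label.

Unnormalized betweenness of each node: Akira:26/3, Chen:83/6, Frank:0, Giulia:0, Iris:5/3, Leo:1/2, Tomas:0, Udo:7, Zara:13/3.
Chen has the largest value, 83/6, making it the main broker — the node through which the most shortest paths run.

Chen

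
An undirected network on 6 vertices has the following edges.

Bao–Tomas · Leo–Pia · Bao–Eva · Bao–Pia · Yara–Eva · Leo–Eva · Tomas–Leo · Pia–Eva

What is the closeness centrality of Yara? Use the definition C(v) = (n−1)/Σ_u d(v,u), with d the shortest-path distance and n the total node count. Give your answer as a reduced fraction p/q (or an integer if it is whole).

Distances from Yara: Bao:2, Eva:1, Leo:2, Pia:2, Tomas:3. Sum = 10.
n = 6, so closeness = 5/10 = 1/2.

1/2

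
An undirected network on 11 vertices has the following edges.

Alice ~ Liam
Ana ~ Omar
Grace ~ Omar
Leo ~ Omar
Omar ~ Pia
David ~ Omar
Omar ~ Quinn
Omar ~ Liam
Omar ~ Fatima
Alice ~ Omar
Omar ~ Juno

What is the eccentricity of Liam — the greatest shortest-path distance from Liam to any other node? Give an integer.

Distances from Liam: Alice:1, Ana:2, David:2, Fatima:2, Grace:2, Juno:2, Leo:2, Omar:1, Pia:2, Quinn:2.
The largest is 2 (to Grace, Pia, Ana, Fatima, Juno, Leo, David, and Quinn), so the eccentricity of Liam is 2.

2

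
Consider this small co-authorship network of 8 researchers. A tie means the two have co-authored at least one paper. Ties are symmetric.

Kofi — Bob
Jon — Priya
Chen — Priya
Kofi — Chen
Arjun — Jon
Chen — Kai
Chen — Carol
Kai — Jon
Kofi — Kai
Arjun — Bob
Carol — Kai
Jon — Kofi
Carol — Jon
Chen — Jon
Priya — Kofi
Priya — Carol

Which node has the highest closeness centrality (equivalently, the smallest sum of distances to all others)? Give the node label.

Jon

Farness (sum of distances to all others) for each node — Arjun:12, Bob:13, Carol:11, Chen:9, Jon:8, Kai:10, Kofi:9, Priya:10.
The smallest farness is 8, for Jon, so Jon has the highest closeness.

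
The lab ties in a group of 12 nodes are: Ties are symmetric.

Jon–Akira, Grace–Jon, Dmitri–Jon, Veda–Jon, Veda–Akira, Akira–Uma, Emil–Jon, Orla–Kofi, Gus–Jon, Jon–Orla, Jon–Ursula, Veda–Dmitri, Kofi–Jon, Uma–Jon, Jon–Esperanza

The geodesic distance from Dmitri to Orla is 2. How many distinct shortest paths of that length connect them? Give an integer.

The shortest distance is 2, and the only length-2 path is Dmitri–Jon–Orla. So there is exactly 1 shortest path.

1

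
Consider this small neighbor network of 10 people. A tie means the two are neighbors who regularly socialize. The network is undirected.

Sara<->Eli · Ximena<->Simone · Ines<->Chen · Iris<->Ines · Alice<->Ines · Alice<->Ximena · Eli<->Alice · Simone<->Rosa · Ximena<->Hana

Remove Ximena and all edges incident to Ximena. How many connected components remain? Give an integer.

Without Ximena, the remaining ties split the others into: {Alice, Chen, Eli, Ines, Iris, Sara}; {Rosa, Simone}; {Hana}.
That's 3 separate components.

3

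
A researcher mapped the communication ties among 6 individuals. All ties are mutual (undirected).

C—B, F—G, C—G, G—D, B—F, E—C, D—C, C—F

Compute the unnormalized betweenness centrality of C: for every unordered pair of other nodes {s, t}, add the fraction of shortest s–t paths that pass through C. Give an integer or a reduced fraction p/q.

6

Pairs whose geodesics pass through C — B–D: 1; B–E: 1; B–G: 1/2; D–E: 1; D–F: 1/2; E–G: 1; E–F: 1.
All other pairs contribute 0.
Summing the contributions gives betweenness(C) = 6.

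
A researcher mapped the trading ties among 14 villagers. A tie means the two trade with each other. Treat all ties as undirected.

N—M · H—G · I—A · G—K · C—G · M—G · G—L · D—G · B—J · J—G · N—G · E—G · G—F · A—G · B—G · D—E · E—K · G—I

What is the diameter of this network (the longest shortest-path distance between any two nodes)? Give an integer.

Eccentricity of each node (its greatest distance to any other): A:2, B:2, C:2, D:2, E:2, F:2, G:1, H:2, I:2, J:2, K:2, L:2, M:2, N:2.
The maximum eccentricity is 2, realized for instance by the pair B–M via B – G – M. So the diameter is 2.

2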